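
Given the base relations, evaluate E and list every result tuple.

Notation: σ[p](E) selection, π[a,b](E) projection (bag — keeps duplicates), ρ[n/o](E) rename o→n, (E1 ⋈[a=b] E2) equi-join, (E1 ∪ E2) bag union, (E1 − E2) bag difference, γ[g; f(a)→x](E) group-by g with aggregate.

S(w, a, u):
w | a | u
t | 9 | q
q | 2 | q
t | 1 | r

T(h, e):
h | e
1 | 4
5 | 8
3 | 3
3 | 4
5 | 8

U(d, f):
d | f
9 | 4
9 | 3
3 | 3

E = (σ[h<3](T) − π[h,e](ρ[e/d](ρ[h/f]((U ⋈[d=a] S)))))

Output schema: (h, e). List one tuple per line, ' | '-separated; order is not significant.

Subexpression sizes:
  T → 5
  σ[h<3](T) → 1
  U → 3
  S → 3
  (U ⋈[d=a] S) → 2
  ρ[h/f]((U ⋈[d=a] S)) → 2
  ρ[e/d](ρ[h/f]((U ⋈[d=a] S))) → 2
  π[h,e](ρ[e/d](ρ[h/f]((U ⋈[d=a] S)))) → 2
  (σ[h<3](T) − π[h,e](ρ[e/d](ρ[h/f]((U ⋈[d=a] S))))) → 1

== RESULT ==
h | e
1 | 4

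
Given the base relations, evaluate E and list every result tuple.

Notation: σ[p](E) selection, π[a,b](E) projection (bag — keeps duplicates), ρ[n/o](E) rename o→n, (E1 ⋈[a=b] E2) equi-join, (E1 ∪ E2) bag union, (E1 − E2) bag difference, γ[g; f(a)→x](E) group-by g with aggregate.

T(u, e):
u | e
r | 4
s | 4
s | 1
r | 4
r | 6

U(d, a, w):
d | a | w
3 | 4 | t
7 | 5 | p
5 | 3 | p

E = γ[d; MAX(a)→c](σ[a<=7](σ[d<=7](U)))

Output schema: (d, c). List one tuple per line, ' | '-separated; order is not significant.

Row counts bottom-up:
  U → 3
  σ[d<=7](U) → 3
  σ[a<=7](σ[d<=7](U)) → 3
  γ[d; MAX(a)→c](σ[a<=7](σ[d<=7](U))) → 3

== RESULT ==
d | c
3 | 4
5 | 3
7 | 5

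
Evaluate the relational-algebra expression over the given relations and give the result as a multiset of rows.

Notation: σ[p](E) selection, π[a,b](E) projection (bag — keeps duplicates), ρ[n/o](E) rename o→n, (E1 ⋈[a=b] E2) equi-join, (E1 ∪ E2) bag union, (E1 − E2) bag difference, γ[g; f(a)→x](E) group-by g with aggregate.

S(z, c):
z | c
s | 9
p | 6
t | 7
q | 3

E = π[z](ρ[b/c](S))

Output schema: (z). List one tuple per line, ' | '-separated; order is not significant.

Subexpression sizes:
  S → 4
  ρ[b/c](S) → 4
  π[z](ρ[b/c](S)) → 4

== RESULT ==
z
p
q
s
t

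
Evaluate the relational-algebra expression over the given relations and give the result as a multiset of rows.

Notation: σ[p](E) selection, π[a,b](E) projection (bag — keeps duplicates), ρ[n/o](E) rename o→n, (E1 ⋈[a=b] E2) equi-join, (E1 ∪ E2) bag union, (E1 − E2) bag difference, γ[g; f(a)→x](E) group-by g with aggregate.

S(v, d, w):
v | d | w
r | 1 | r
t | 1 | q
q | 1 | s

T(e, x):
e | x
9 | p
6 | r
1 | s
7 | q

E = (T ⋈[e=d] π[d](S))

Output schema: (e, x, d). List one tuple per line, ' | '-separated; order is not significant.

Per-node cardinality:
  T → 4
  S → 3
  π[d](S) → 3
  (T ⋈[e=d] π[d](S)) → 3

== RESULT ==
e | x | d
1 | s | 1
1 | s | 1
1 | s | 1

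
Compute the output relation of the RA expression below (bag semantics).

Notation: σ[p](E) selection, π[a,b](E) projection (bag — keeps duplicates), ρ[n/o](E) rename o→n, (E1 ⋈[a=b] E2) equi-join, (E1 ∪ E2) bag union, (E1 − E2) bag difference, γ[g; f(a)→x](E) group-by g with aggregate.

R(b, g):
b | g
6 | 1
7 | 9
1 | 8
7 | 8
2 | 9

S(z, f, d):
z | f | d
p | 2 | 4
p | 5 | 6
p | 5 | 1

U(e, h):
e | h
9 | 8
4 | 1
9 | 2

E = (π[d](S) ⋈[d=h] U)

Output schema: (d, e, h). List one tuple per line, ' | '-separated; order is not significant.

Stepwise |·|:
  S → 3
  π[d](S) → 3
  U → 3
  (π[d](S) ⋈[d=h] U) → 1

== RESULT ==
d | e | h
1 | 4 | 1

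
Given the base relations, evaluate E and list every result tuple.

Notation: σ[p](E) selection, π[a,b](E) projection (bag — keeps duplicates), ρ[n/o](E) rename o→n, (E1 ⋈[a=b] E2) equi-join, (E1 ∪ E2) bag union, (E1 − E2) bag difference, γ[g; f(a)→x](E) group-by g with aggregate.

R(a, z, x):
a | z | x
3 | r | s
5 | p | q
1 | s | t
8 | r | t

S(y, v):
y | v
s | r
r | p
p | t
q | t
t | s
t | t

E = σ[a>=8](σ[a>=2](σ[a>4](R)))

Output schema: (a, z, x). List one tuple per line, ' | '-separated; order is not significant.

Stepwise |·|:
  R → 4
  σ[a>4](R) → 2
  σ[a>=2](σ[a>4](R)) → 2
  σ[a>=8](σ[a>=2](σ[a>4](R))) → 1

== RESULT ==
a | z | x
8 | r | t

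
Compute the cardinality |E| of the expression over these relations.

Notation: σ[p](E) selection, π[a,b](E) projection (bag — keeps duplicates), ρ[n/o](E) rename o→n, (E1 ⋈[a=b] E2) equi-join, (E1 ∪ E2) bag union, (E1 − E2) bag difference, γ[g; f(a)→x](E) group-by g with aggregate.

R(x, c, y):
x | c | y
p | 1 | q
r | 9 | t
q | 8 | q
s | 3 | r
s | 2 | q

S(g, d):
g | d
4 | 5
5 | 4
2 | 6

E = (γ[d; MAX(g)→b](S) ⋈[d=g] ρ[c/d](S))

Row counts bottom-up:
  S → 3
  γ[d; MAX(g)→b](S) → 3
  S → 3
  ρ[c/d](S) → 3
  (γ[d; MAX(g)→b](S) ⋈[d=g] ρ[c/d](S)) → 2

|E| = 2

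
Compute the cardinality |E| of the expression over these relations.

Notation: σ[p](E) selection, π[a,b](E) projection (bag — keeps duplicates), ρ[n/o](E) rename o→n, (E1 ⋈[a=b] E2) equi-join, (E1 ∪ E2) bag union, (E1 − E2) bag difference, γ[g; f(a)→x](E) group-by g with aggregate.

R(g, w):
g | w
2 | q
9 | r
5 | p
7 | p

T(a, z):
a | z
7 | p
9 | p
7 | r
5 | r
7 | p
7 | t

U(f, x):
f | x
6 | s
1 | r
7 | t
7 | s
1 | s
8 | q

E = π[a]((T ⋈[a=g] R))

Row counts bottom-up:
  T → 6
  R → 4
  (T ⋈[a=g] R) → 6
  π[a]((T ⋈[a=g] R)) → 6

|E| = 6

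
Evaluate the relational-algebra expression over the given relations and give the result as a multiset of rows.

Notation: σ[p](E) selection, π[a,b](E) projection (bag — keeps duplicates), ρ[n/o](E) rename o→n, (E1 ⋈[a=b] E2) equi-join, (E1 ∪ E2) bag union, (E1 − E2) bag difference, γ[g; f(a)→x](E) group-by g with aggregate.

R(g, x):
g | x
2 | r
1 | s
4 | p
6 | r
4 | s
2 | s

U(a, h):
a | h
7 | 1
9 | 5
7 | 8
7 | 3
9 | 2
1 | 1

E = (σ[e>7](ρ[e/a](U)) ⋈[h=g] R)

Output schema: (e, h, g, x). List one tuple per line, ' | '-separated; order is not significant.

Row counts bottom-up:
  U → 6
  ρ[e/a](U) → 6
  σ[e>7](ρ[e/a](U)) → 2
  R → 6
  (σ[e>7](ρ[e/a](U)) ⋈[h=g] R) → 2

== RESULT ==
e | h | g | x
9 | 2 | 2 | r
9 | 2 | 2 | s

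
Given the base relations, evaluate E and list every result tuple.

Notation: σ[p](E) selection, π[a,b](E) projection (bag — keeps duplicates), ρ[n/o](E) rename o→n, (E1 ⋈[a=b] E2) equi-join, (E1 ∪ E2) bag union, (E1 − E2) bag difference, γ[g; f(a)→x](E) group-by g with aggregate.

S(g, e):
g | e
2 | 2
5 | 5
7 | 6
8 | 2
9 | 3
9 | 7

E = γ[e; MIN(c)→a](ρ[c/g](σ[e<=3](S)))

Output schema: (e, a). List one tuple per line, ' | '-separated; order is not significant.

Row counts bottom-up:
  S → 6
  σ[e<=3](S) → 3
  ρ[c/g](σ[e<=3](S)) → 3
  γ[e; MIN(c)→a](ρ[c/g](σ[e<=3](S))) → 2

== RESULT ==
e | a
2 | 2
3 | 9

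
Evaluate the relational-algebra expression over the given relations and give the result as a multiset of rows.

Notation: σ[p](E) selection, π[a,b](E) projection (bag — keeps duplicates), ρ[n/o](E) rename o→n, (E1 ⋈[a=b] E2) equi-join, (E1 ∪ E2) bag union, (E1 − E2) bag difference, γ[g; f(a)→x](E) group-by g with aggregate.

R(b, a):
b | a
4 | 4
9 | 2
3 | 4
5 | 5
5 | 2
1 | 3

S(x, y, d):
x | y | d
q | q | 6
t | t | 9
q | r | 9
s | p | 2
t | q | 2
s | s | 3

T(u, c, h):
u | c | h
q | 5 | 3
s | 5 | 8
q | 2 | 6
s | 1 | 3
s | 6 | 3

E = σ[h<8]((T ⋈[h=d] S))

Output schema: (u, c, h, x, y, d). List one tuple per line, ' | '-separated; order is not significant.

Stepwise |·|:
  T → 5
  S → 6
  (T ⋈[h=d] S) → 4
  σ[h<8]((T ⋈[h=d] S)) → 4

== RESULT ==
u | c | h | x | y | d
q | 2 | 6 | q | q | 6
q | 5 | 3 | s | s | 3
s | 1 | 3 | s | s | 3
s | 6 | 3 | s | s | 3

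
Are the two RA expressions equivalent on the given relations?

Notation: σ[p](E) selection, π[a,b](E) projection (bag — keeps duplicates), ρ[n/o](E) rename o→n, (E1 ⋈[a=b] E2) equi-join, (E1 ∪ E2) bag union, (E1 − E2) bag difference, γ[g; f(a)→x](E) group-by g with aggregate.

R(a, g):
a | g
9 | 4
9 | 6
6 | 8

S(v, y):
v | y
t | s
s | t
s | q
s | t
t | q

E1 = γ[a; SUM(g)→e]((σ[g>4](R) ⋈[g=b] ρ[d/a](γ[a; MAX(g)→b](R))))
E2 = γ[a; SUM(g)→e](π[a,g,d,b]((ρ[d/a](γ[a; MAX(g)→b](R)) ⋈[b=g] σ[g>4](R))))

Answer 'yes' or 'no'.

E1 subexpression sizes:
  R → 3
  σ[g>4](R) → 2
  R → 3
  γ[a; MAX(g)→b](R) → 2
  ρ[d/a](γ[a; MAX(g)→b](R)) → 2
  (σ[g>4](R) ⋈[g=b] ρ[d/a](γ[a; MAX(g)→b](R))) → 2
  γ[a; SUM(g)→e]((σ[g>4](R) ⋈[g=b] ρ[d/a](γ[a; MAX(g)→b](R)))) → 2
E2 subexpression sizes:
  R → 3
  γ[a; MAX(g)→b](R) → 2
  ρ[d/a](γ[a; MAX(g)→b](R)) → 2
  R → 3
  σ[g>4](R) → 2
  (ρ[d/a](γ[a; MAX(g)→b](R)) ⋈[b=g] σ[g>4](R)) → 2
  π[a,g,d,b]((ρ[d/a](γ[a; MAX(g)→b](R)) ⋈[b=g] σ[g>4](R))) → 2
  γ[a; SUM(g)→e](π[a,g,d,b]((ρ[d/a](γ[a; MAX(g)→b](R)) ⋈[b=g] σ[g>4](R)))) → 2

E1 and E2 produce the same multiset:
a | e
6 | 8
9 | 6

yes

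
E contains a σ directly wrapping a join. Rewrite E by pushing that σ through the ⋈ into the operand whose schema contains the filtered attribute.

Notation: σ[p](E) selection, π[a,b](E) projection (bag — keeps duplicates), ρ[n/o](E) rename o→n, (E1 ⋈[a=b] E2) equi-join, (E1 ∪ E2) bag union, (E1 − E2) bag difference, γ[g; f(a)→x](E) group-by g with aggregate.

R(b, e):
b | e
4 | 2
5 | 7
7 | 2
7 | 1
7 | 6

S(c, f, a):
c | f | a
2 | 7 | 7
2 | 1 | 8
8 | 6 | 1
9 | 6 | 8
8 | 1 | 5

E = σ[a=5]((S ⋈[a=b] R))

σ filters on a, owned by the left side.
E' = (σ[a=5](S) ⋈[a=b] R)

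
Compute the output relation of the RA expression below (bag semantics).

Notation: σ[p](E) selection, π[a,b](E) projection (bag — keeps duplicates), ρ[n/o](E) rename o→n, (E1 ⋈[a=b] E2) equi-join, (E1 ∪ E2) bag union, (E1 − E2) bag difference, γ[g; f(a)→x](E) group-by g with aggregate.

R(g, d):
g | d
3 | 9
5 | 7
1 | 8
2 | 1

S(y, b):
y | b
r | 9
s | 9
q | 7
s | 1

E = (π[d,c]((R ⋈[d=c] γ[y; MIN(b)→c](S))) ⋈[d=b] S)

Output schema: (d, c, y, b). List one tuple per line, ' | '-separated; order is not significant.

Per-node cardinality:
  R → 4
  S → 4
  γ[y; MIN(b)→c](S) → 3
  (R ⋈[d=c] γ[y; MIN(b)→c](S)) → 3
  π[d,c]((R ⋈[d=c] γ[y; MIN(b)→c](S))) → 3
  S → 4
  (π[d,c]((R ⋈[d=c] γ[y; MIN(b)→c](S))) ⋈[d=b] S) → 4

== RESULT ==
d | c | y | b
1 | 1 | s | 1
7 | 7 | q | 7
9 | 9 | r | 9
9 | 9 | s | 9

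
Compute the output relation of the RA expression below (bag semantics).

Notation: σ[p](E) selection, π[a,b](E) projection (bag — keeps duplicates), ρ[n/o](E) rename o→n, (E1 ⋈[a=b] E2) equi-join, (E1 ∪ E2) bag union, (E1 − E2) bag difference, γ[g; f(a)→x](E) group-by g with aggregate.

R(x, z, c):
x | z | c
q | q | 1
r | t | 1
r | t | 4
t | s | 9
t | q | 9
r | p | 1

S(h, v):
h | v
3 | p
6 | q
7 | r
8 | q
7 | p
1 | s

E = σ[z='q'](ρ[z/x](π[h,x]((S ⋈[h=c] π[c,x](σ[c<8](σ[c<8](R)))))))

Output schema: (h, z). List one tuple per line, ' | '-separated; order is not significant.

Per-node cardinality:
  S → 6
  R → 6
  σ[c<8](R) → 4
  σ[c<8](σ[c<8](R)) → 4
  π[c,x](σ[c<8](σ[c<8](R))) → 4
  (S ⋈[h=c] π[c,x](σ[c<8](σ[c<8](R)))) → 3
  π[h,x]((S ⋈[h=c] π[c,x](σ[c<8](σ[c<8](R))))) → 3
  ρ[z/x](π[h,x]((S ⋈[h=c] π[c,x](σ[c<8](σ[c<8](R)))))) → 3
  σ[z='q'](ρ[z/x](π[h,x]((S ⋈[h=c] π[c,x](σ[c<8](σ[c<8](R))))))) → 1

== RESULT ==
h | z
1 | q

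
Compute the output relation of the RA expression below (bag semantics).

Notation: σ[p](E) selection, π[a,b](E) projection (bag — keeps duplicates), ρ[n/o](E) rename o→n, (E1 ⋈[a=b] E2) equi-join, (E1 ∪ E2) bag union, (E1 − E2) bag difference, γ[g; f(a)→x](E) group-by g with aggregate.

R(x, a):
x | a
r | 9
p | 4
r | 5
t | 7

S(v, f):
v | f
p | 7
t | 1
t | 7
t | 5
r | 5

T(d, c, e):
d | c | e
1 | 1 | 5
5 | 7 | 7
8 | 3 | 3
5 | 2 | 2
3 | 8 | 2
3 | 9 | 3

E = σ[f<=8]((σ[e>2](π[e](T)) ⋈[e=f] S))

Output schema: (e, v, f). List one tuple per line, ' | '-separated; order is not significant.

Subexpression sizes:
  T → 6
  π[e](T) → 6
  σ[e>2](π[e](T)) → 4
  S → 5
  (σ[e>2](π[e](T)) ⋈[e=f] S) → 4
  σ[f<=8]((σ[e>2](π[e](T)) ⋈[e=f] S)) → 4

== RESULT ==
e | v | f
5 | r | 5
5 | t | 5
7 | p | 7
7 | t | 7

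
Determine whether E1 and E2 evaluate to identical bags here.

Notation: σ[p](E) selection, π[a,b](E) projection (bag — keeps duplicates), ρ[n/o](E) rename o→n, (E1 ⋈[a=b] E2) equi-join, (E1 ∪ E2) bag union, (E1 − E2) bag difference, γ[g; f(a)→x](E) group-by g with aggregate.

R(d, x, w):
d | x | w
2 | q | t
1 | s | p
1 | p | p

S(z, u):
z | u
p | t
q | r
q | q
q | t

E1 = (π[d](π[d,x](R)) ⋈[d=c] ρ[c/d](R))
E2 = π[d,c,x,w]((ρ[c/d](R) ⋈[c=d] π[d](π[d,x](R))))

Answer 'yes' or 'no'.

E1 stepwise |·|:
  R → 3
  π[d,x](R) → 3
  π[d](π[d,x](R)) → 3
  R → 3
  ρ[c/d](R) → 3
  (π[d](π[d,x](R)) ⋈[d=c] ρ[c/d](R)) → 5
E2 stepwise |·|:
  R → 3
  ρ[c/d](R) → 3
  R → 3
  π[d,x](R) → 3
  π[d](π[d,x](R)) → 3
  (ρ[c/d](R) ⋈[c=d] π[d](π[d,x](R))) → 5
  π[d,c,x,w]((ρ[c/d](R) ⋈[c=d] π[d](π[d,x](R)))) → 5

E1 and E2 produce the same multiset:
d | c | x | w
1 | 1 | p | p
1 | 1 | p | p
1 | 1 | s | p
1 | 1 | s | p
2 | 2 | q | t

yes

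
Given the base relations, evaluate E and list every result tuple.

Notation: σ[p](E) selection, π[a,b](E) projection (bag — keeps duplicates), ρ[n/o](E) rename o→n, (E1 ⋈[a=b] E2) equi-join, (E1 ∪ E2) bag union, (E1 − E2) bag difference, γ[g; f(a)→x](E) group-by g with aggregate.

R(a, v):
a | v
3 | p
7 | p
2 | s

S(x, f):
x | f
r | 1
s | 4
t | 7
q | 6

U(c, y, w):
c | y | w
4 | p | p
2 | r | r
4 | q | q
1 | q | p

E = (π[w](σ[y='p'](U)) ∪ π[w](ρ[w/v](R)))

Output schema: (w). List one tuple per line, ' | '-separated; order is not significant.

Stepwise |·|:
  U → 4
  σ[y='p'](U) → 1
  π[w](σ[y='p'](U)) → 1
  R → 3
  ρ[w/v](R) → 3
  π[w](ρ[w/v](R)) → 3
  (π[w](σ[y='p'](U)) ∪ π[w](ρ[w/v](R))) → 4

== RESULT ==
w
p
p
p
s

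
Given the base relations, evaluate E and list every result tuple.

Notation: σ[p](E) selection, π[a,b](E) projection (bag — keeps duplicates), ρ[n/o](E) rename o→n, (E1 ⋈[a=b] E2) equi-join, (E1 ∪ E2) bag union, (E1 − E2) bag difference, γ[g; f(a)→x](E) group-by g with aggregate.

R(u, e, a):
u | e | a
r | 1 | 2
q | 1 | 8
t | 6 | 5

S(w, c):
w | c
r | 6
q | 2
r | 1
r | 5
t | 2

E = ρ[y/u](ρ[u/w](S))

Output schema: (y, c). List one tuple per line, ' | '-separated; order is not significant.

Subexpression sizes:
  S → 5
  ρ[u/w](S) → 5
  ρ[y/u](ρ[u/w](S)) → 5

== RESULT ==
y | c
q | 2
r | 1
r | 5
r | 6
t | 2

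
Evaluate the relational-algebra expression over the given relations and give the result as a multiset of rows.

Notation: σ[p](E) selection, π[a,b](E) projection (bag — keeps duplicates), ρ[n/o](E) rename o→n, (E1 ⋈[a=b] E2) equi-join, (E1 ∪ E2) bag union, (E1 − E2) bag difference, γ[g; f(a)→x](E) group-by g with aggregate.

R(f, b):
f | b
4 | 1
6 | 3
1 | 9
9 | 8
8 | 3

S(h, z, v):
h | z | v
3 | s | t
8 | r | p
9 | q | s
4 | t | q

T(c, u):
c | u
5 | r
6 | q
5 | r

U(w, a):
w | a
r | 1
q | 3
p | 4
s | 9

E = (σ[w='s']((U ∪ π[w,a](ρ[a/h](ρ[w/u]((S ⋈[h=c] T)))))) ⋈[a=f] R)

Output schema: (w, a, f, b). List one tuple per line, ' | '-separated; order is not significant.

Per-node cardinality:
  U → 4
  S → 4
  T → 3
  (S ⋈[h=c] T) → 0
  ρ[w/u]((S ⋈[h=c] T)) → 0
  ρ[a/h](ρ[w/u]((S ⋈[h=c] T))) → 0
  π[w,a](ρ[a/h](ρ[w/u]((S ⋈[h=c] T)))) → 0
  (U ∪ π[w,a](ρ[a/h](ρ[w/u]((S ⋈[h=c] T))))) → 4
  σ[w='s']((U ∪ π[w,a](ρ[a/h](ρ[w/u]((S ⋈[h=c] T)))))) → 1
  R → 5
  (σ[w='s']((U ∪ π[w,a](ρ[a/h](ρ[w/u]((S ⋈[h=c] T)))))) ⋈[a=f] R) → 1

== RESULT ==
w | a | f | b
s | 9 | 9 | 8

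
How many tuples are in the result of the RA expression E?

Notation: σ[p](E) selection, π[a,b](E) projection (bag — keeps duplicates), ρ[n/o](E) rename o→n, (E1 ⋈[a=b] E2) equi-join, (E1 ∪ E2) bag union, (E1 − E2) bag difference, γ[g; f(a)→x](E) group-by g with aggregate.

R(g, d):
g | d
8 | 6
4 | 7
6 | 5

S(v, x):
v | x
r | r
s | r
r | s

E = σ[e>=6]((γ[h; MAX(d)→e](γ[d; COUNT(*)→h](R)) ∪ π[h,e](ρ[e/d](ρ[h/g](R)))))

Per-node cardinality:
  R → 3
  γ[d; COUNT(*)→h](R) → 3
  γ[h; MAX(d)→e](γ[d; COUNT(*)→h](R)) → 1
  R → 3
  ρ[h/g](R) → 3
  ρ[e/d](ρ[h/g](R)) → 3
  π[h,e](ρ[e/d](ρ[h/g](R))) → 3
  (γ[h; MAX(d)→e](γ[d; COUNT(*)→h](R)) ∪ π[h,e](ρ[e/d](ρ[h/g](R)))) → 4
  σ[e>=6]((γ[h; MAX(d)→e](γ[d; COUNT(*)→h](R)) ∪ π[h,e](ρ[e/d](ρ[h/g](R))))) → 3

|E| = 3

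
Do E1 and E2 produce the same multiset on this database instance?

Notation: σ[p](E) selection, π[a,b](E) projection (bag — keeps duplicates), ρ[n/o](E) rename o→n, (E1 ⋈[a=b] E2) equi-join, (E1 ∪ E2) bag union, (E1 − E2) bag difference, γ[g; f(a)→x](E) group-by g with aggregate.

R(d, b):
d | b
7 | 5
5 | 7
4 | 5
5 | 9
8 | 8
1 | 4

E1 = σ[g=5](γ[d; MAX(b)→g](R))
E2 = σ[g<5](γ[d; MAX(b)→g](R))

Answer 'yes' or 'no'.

E1 stepwise |·|:
  R → 6
  γ[d; MAX(b)→g](R) → 5
  σ[g=5](γ[d; MAX(b)→g](R)) → 2
E2 stepwise |·|:
  R → 6
  γ[d; MAX(b)→g](R) → 5
  σ[g<5](γ[d; MAX(b)→g](R)) → 1

E1 result:
d | g
4 | 5
7 | 5
E2 result:
d | g
1 | 4
Witness: (4, 5) appears 1× in E1 but 0× in E2.

no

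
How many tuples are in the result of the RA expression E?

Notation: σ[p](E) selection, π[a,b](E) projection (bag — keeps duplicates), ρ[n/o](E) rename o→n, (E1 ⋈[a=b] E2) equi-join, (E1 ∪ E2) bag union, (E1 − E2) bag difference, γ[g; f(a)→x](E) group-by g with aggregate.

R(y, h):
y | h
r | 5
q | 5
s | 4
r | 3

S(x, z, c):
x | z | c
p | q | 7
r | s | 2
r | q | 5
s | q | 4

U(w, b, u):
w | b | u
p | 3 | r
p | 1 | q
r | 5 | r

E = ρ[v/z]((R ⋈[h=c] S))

Row counts bottom-up:
  R → 4
  S → 4
  (R ⋈[h=c] S) → 3
  ρ[v/z]((R ⋈[h=c] S)) → 3

|E| = 3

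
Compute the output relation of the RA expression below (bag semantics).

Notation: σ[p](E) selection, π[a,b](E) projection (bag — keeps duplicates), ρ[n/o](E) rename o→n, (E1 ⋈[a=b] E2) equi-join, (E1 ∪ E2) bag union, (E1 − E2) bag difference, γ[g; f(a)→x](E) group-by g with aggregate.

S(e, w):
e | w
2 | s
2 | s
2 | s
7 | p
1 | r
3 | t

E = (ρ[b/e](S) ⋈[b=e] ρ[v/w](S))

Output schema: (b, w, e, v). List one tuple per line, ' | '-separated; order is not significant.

Row counts bottom-up:
  S → 6
  ρ[b/e](S) → 6
  S → 6
  ρ[v/w](S) → 6
  (ρ[b/e](S) ⋈[b=e] ρ[v/w](S)) → 12

== RESULT ==
b | w | e | v
1 | r | 1 | r
2 | s | 2 | s
2 | s | 2 | s
2 | s | 2 | s
2 | s | 2 | s
2 | s | 2 | s
2 | s | 2 | s
2 | s | 2 | s
2 | s | 2 | s
2 | s | 2 | s
3 | t | 3 | t
7 | p | 7 | p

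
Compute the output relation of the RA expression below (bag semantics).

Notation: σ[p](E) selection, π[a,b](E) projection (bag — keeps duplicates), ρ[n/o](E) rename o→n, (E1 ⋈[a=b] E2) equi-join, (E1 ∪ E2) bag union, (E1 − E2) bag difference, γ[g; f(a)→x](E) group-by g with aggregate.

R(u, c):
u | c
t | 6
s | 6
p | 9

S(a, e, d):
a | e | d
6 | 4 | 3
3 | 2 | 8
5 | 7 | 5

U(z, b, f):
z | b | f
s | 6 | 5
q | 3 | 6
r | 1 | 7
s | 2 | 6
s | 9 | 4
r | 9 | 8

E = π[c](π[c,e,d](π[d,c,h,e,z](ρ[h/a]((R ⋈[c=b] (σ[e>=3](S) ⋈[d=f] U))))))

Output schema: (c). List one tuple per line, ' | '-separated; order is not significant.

Stepwise |·|:
  R → 3
  S → 3
  σ[e>=3](S) → 2
  U → 6
  (σ[e>=3](S) ⋈[d=f] U) → 1
  (R ⋈[c=b] (σ[e>=3](S) ⋈[d=f] U)) → 2
  ρ[h/a]((R ⋈[c=b] (σ[e>=3](S) ⋈[d=f] U))) → 2
  π[d,c,h,e,z](ρ[h/a]((R ⋈[c=b] (σ[e>=3](S) ⋈[d=f] U)))) → 2
  π[c,e,d](π[d,c,h,e,z](ρ[h/a]((R ⋈[c=b] (σ[e>=3](S) ⋈[d=f] U))))) → 2
  π[c](π[c,e,d](π[d,c,h,e,z](ρ[h/a]((R ⋈[c=b] (σ[e>=3](S) ⋈[d=f] U)))))) → 2

== RESULT ==
c
6
6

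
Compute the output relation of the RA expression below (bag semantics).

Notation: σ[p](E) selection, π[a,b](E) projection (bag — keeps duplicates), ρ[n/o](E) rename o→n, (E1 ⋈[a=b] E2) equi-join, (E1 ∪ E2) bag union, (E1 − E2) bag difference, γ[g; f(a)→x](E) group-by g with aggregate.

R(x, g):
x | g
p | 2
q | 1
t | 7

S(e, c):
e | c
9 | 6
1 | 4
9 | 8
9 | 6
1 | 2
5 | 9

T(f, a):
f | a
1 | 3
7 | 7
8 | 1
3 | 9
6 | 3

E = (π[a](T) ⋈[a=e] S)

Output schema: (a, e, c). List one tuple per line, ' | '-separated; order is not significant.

Subexpression sizes:
  T → 5
  π[a](T) → 5
  S → 6
  (π[a](T) ⋈[a=e] S) → 5

== RESULT ==
a | e | c
1 | 1 | 2
1 | 1 | 4
9 | 9 | 6
9 | 9 | 6
9 | 9 | 8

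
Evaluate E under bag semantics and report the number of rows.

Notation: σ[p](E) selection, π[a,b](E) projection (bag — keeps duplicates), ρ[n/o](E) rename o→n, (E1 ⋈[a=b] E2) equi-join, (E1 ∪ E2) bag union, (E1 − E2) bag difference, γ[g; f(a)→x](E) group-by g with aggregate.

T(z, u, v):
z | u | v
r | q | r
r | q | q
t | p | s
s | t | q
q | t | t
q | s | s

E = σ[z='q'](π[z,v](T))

Subexpression sizes:
  T → 6
  π[z,v](T) → 6
  σ[z='q'](π[z,v](T)) → 2

|E| = 2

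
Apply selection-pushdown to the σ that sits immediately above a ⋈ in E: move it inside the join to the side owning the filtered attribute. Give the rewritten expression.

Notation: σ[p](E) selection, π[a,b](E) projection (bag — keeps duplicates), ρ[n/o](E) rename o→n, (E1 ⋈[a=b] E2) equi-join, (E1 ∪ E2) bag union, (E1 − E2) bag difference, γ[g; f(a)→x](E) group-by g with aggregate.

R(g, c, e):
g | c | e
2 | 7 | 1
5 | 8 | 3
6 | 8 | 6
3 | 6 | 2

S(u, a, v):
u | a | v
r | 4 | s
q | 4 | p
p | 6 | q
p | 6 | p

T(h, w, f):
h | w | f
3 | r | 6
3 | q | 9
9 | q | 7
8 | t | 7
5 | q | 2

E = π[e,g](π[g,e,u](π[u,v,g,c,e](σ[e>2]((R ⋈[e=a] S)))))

σ filters on e, owned by the left side.
E' = π[e,g](π[g,e,u](π[u,v,g,c,e]((σ[e>2](R) ⋈[e=a] S))))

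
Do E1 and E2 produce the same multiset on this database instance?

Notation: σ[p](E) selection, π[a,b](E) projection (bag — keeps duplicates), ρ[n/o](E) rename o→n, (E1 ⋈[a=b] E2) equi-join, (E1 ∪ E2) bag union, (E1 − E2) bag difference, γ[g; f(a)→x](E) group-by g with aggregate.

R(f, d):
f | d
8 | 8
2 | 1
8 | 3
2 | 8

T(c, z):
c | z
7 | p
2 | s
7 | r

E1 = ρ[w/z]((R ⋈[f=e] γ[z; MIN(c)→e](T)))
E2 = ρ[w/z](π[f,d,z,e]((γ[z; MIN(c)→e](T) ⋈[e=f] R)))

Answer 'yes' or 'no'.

E1 per-node cardinality:
  R → 4
  T → 3
  γ[z; MIN(c)→e](T) → 3
  (R ⋈[f=e] γ[z; MIN(c)→e](T)) → 2
  ρ[w/z]((R ⋈[f=e] γ[z; MIN(c)→e](T))) → 2
E2 per-node cardinality:
  T → 3
  γ[z; MIN(c)→e](T) → 3
  R → 4
  (γ[z; MIN(c)→e](T) ⋈[e=f] R) → 2
  π[f,d,z,e]((γ[z; MIN(c)→e](T) ⋈[e=f] R)) → 2
  ρ[w/z](π[f,d,z,e]((γ[z; MIN(c)→e](T) ⋈[e=f] R))) → 2

E1 and E2 produce the same multiset:
f | d | w | e
2 | 1 | s | 2
2 | 8 | s | 2

yes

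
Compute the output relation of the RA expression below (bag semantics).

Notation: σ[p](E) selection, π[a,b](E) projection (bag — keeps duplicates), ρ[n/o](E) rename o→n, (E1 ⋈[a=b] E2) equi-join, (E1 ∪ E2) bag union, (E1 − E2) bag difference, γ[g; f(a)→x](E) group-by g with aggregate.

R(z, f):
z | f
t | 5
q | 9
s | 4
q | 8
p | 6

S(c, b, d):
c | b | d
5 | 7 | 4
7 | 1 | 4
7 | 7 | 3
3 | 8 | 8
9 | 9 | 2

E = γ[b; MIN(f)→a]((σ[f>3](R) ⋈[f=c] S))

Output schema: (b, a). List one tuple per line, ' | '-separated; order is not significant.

Subexpression sizes:
  R → 5
  σ[f>3](R) → 5
  S → 5
  (σ[f>3](R) ⋈[f=c] S) → 2
  γ[b; MIN(f)→a]((σ[f>3](R) ⋈[f=c] S)) → 2

== RESULT ==
b | a
7 | 5
9 | 9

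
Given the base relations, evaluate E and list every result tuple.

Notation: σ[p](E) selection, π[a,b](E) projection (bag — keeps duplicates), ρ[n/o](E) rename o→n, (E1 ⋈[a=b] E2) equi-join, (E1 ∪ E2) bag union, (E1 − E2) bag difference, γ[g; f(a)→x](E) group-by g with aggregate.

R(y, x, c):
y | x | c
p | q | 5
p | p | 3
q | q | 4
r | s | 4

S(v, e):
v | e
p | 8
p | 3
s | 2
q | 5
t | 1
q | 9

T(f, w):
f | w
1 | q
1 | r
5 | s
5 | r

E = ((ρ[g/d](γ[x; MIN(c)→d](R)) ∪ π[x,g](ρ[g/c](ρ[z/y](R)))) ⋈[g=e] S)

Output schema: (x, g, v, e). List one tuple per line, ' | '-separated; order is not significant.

Per-node cardinality:
  R → 4
  γ[x; MIN(c)→d](R) → 3
  ρ[g/d](γ[x; MIN(c)→d](R)) → 3
  R → 4
  ρ[z/y](R) → 4
  ρ[g/c](ρ[z/y](R)) → 4
  π[x,g](ρ[g/c](ρ[z/y](R))) → 4
  (ρ[g/d](γ[x; MIN(c)→d](R)) ∪ π[x,g](ρ[g/c](ρ[z/y](R)))) → 7
  S → 6
  ((ρ[g/d](γ[x; MIN(c)→d](R)) ∪ π[x,g](ρ[g/c](ρ[z/y](R)))) ⋈[g=e] S) → 3

== RESULT ==
x | g | v | e
p | 3 | p | 3
p | 3 | p | 3
q | 5 | q | 5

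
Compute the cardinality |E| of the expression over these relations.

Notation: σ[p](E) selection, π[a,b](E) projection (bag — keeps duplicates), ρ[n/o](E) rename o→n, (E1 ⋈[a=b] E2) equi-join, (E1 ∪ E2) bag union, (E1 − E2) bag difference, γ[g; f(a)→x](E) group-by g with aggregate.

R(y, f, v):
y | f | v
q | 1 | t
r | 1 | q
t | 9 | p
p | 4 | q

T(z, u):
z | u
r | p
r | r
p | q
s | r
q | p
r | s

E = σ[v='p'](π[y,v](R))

Subexpression sizes:
  R → 4
  π[y,v](R) → 4
  σ[v='p'](π[y,v](R)) → 1

|E| = 1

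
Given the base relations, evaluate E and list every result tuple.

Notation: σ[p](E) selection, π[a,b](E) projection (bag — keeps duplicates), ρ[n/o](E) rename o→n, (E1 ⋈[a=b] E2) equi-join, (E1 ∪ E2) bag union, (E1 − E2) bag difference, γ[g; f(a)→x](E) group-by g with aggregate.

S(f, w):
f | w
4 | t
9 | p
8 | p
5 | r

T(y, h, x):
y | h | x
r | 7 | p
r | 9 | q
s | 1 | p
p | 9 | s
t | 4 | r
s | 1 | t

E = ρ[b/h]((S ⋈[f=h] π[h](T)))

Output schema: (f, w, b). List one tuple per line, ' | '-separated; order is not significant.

Subexpression sizes:
  S → 4
  T → 6
  π[h](T) → 6
  (S ⋈[f=h] π[h](T)) → 3
  ρ[b/h]((S ⋈[f=h] π[h](T))) → 3

== RESULT ==
f | w | b
4 | t | 4
9 | p | 9
9 | p | 9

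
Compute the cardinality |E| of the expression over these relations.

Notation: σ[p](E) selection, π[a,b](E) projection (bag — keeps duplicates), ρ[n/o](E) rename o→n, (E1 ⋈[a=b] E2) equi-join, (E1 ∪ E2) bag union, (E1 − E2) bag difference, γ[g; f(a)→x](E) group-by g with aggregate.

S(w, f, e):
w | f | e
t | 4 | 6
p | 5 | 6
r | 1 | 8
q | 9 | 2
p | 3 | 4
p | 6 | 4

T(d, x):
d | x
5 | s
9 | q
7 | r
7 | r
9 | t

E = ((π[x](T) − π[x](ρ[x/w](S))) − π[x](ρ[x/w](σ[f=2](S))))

Per-node cardinality:
  T → 5
  π[x](T) → 5
  S → 6
  ρ[x/w](S) → 6
  π[x](ρ[x/w](S)) → 6
  (π[x](T) − π[x](ρ[x/w](S))) → 2
  S → 6
  σ[f=2](S) → 0
  ρ[x/w](σ[f=2](S)) → 0
  π[x](ρ[x/w](σ[f=2](S))) → 0
  ((π[x](T) − π[x](ρ[x/w](S))) − π[x](ρ[x/w](σ[f=2](S)))) → 2

|E| = 2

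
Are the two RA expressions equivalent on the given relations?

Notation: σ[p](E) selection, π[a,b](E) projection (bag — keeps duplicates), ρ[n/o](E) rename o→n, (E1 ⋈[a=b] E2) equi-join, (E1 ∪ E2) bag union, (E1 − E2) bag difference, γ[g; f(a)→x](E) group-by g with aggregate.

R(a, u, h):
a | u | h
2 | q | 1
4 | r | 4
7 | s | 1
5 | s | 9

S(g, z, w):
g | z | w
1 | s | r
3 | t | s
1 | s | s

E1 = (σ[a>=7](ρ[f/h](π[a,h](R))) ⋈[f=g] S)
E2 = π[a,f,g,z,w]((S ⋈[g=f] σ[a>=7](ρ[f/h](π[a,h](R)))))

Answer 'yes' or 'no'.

E1 per-node cardinality:
  R → 4
  π[a,h](R) → 4
  ρ[f/h](π[a,h](R)) → 4
  σ[a>=7](ρ[f/h](π[a,h](R))) → 1
  S → 3
  (σ[a>=7](ρ[f/h](π[a,h](R))) ⋈[f=g] S) → 2
E2 per-node cardinality:
  S → 3
  R → 4
  π[a,h](R) → 4
  ρ[f/h](π[a,h](R)) → 4
  σ[a>=7](ρ[f/h](π[a,h](R))) → 1
  (S ⋈[g=f] σ[a>=7](ρ[f/h](π[a,h](R)))) → 2
  π[a,f,g,z,w]((S ⋈[g=f] σ[a>=7](ρ[f/h](π[a,h](R))))) → 2

E1 and E2 produce the same multiset:
a | f | g | z | w
7 | 1 | 1 | s | r
7 | 1 | 1 | s | s

yes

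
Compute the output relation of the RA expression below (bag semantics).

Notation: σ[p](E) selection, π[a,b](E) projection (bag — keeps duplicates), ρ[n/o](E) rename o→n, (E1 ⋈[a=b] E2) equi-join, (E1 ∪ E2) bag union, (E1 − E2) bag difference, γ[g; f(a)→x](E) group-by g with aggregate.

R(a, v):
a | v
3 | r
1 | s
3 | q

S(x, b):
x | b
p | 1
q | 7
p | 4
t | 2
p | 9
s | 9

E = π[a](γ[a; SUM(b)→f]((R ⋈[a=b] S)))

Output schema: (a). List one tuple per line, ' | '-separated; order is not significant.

Row counts bottom-up:
  R → 3
  S → 6
  (R ⋈[a=b] S) → 1
  γ[a; SUM(b)→f]((R ⋈[a=b] S)) → 1
  π[a](γ[a; SUM(b)→f]((R ⋈[a=b] S))) → 1

== RESULT ==
a
1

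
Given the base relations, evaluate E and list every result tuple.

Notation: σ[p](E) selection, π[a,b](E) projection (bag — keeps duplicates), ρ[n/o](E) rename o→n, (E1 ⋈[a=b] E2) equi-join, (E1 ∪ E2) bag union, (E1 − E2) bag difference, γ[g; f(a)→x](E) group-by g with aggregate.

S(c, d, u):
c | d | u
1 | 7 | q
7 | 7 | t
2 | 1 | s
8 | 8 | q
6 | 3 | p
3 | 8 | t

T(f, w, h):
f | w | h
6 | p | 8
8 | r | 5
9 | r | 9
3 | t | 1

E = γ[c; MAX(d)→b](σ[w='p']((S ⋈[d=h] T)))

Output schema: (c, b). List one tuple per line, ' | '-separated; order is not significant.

Per-node cardinality:
  S → 6
  T → 4
  (S ⋈[d=h] T) → 3
  σ[w='p']((S ⋈[d=h] T)) → 2
  γ[c; MAX(d)→b](σ[w='p']((S ⋈[d=h] T))) → 2

== RESULT ==
c | b
3 | 8
8 | 8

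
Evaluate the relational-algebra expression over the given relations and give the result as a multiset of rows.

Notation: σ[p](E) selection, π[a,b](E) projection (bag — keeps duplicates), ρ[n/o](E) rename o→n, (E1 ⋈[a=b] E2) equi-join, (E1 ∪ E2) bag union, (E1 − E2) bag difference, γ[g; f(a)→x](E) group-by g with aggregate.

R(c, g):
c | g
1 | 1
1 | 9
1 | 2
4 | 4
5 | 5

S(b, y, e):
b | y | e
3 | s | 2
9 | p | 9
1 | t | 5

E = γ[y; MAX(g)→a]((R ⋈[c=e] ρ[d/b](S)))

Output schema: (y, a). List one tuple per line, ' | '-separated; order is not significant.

Row counts bottom-up:
  R → 5
  S → 3
  ρ[d/b](S) → 3
  (R ⋈[c=e] ρ[d/b](S)) → 1
  γ[y; MAX(g)→a]((R ⋈[c=e] ρ[d/b](S))) → 1

== RESULT ==
y | a
t | 5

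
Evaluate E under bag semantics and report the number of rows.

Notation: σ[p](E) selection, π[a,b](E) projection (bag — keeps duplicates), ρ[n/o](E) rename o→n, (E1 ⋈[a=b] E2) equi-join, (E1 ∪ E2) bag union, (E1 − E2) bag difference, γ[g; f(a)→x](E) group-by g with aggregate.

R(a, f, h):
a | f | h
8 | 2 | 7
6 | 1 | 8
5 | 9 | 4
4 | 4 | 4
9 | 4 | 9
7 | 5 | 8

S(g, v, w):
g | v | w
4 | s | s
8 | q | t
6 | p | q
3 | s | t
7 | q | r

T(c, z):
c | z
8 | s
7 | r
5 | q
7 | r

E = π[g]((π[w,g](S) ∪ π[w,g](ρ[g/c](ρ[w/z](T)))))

Per-node cardinality:
  S → 5
  π[w,g](S) → 5
  T → 4
  ρ[w/z](T) → 4
  ρ[g/c](ρ[w/z](T)) → 4
  π[w,g](ρ[g/c](ρ[w/z](T))) → 4
  (π[w,g](S) ∪ π[w,g](ρ[g/c](ρ[w/z](T)))) → 9
  π[g]((π[w,g](S) ∪ π[w,g](ρ[g/c](ρ[w/z](T))))) → 9

|E| = 9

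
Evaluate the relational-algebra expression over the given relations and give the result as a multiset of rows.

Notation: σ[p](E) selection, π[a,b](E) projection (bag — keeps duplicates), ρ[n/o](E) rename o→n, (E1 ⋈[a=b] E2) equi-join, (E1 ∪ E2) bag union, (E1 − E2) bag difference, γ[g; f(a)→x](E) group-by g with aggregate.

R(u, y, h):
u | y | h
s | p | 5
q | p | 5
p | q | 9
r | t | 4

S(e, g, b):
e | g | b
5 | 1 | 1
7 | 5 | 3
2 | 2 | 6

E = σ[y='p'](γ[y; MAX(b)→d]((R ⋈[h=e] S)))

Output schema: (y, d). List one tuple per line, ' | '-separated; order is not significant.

Stepwise |·|:
  R → 4
  S → 3
  (R ⋈[h=e] S) → 2
  γ[y; MAX(b)→d]((R ⋈[h=e] S)) → 1
  σ[y='p'](γ[y; MAX(b)→d]((R ⋈[h=e] S))) → 1

== RESULT ==
y | d
p | 1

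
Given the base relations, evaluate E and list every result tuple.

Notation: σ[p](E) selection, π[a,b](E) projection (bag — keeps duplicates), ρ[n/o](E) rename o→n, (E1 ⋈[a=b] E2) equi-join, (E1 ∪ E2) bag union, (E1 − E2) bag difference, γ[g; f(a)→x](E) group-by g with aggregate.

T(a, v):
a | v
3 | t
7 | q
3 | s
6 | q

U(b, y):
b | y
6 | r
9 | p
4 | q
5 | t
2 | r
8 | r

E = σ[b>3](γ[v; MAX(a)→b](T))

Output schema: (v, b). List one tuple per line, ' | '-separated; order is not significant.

Per-node cardinality:
  T → 4
  γ[v; MAX(a)→b](T) → 3
  σ[b>3](γ[v; MAX(a)→b](T)) → 1

== RESULT ==
v | b
q | 7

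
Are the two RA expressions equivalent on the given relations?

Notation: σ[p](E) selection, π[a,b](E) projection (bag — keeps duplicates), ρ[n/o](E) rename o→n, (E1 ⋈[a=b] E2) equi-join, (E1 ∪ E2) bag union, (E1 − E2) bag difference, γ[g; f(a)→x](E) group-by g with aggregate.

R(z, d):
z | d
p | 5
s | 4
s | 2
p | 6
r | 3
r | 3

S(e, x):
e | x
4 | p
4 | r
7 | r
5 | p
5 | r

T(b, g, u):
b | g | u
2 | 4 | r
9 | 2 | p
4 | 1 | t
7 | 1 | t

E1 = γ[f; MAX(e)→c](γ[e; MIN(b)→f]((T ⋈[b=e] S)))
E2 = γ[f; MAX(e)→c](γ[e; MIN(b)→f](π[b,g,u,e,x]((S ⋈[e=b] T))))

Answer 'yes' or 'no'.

E1 row counts bottom-up:
  T → 4
  S → 5
  (T ⋈[b=e] S) → 3
  γ[e; MIN(b)→f]((T ⋈[b=e] S)) → 2
  γ[f; MAX(e)→c](γ[e; MIN(b)→f]((T ⋈[b=e] S))) → 2
E2 row counts bottom-up:
  S → 5
  T → 4
  (S ⋈[e=b] T) → 3
  π[b,g,u,e,x]((S ⋈[e=b] T)) → 3
  γ[e; MIN(b)→f](π[b,g,u,e,x]((S ⋈[e=b] T))) → 2
  γ[f; MAX(e)→c](γ[e; MIN(b)→f](π[b,g,u,e,x]((S ⋈[e=b] T)))) → 2

E1 and E2 produce the same multiset:
f | c
4 | 4
7 | 7

yes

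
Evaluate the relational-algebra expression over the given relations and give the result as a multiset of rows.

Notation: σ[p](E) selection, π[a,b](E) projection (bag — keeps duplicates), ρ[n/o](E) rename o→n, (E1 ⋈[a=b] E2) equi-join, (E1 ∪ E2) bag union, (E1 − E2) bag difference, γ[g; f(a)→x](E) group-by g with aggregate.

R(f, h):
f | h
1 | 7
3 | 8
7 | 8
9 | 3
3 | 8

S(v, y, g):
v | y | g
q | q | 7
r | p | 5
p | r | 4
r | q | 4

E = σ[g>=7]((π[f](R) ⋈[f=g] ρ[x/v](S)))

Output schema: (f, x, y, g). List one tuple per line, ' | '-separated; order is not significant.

Per-node cardinality:
  R → 5
  π[f](R) → 5
  S → 4
  ρ[x/v](S) → 4
  (π[f](R) ⋈[f=g] ρ[x/v](S)) → 1
  σ[g>=7]((π[f](R) ⋈[f=g] ρ[x/v](S))) → 1

== RESULT ==
f | x | y | g
7 | q | q | 7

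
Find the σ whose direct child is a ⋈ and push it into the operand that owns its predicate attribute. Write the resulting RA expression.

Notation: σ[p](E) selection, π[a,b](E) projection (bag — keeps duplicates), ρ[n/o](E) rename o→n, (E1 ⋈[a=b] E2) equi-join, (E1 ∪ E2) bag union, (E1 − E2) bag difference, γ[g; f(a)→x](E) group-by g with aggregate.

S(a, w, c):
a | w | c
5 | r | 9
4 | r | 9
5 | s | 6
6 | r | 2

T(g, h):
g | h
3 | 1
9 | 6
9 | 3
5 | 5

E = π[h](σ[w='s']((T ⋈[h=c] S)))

σ filters on w, owned by the right side.
E' = π[h]((T ⋈[h=c] σ[w='s'](S)))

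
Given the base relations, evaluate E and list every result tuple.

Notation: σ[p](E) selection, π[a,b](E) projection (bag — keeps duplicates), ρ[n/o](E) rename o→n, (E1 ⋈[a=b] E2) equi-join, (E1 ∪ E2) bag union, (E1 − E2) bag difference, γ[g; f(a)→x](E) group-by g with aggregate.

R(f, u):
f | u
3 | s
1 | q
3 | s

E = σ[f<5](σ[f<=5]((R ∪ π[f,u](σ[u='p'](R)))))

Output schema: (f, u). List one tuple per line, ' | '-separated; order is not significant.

Subexpression sizes:
  R → 3
  R → 3
  σ[u='p'](R) → 0
  π[f,u](σ[u='p'](R)) → 0
  (R ∪ π[f,u](σ[u='p'](R))) → 3
  σ[f<=5]((R ∪ π[f,u](σ[u='p'](R)))) → 3
  σ[f<5](σ[f<=5]((R ∪ π[f,u](σ[u='p'](R))))) → 3

== RESULT ==
f | u
1 | q
3 | s
3 | s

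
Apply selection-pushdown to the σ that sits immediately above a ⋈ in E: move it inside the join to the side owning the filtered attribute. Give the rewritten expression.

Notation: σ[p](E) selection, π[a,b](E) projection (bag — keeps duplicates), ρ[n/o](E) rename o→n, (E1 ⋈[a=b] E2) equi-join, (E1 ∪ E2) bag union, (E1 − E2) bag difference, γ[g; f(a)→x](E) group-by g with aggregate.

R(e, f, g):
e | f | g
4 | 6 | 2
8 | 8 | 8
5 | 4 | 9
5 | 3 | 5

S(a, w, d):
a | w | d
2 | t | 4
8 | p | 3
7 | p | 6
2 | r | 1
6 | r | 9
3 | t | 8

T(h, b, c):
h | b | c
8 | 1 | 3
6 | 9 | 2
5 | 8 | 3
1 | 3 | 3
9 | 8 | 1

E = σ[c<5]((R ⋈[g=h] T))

σ filters on c, owned by the right side.
E' = (R ⋈[g=h] σ[c<5](T))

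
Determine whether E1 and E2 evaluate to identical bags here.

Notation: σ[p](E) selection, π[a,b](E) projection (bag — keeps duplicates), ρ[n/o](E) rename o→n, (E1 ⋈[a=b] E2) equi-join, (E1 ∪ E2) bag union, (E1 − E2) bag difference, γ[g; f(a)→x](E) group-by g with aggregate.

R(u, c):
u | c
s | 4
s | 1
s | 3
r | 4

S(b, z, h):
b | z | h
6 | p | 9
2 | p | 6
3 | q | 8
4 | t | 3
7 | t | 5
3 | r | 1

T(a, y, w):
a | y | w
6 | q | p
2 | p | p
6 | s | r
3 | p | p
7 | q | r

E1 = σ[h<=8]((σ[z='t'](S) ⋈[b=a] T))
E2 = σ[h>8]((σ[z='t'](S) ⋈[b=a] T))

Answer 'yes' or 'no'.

E1 per-node cardinality:
  S → 6
  σ[z='t'](S) → 2
  T → 5
  (σ[z='t'](S) ⋈[b=a] T) → 1
  σ[h<=8]((σ[z='t'](S) ⋈[b=a] T)) → 1
E2 per-node cardinality:
  S → 6
  σ[z='t'](S) → 2
  T → 5
  (σ[z='t'](S) ⋈[b=a] T) → 1
  σ[h>8]((σ[z='t'](S) ⋈[b=a] T)) → 0

E1 result:
b | z | h | a | y | w
7 | t | 5 | 7 | q | r
E2 result:
b | z | h | a | y | w
(0 rows)
Witness: (7, 't', 5, 7, 'q', 'r') appears 1× in E1 but 0× in E2.

no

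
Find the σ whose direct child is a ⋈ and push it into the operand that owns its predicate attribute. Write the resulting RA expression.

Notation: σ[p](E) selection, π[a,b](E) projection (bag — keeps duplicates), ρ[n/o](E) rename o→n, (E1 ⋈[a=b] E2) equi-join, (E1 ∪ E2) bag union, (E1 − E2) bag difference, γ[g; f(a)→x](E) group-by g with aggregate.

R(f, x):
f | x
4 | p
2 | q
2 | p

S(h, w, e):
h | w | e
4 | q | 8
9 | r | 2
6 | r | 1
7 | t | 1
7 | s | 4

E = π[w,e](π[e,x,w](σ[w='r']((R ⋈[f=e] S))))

σ filters on w, owned by the right side.
E' = π[w,e](π[e,x,w]((R ⋈[f=e] σ[w='r'](S))))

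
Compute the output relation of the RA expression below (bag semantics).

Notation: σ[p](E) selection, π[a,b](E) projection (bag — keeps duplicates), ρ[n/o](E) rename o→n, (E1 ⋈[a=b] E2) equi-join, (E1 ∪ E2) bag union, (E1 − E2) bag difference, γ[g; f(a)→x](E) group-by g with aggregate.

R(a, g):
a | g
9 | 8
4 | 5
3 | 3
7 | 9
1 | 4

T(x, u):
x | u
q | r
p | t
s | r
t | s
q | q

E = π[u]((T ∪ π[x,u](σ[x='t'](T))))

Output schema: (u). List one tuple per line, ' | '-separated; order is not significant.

Subexpression sizes:
  T → 5
  T → 5
  σ[x='t'](T) → 1
  π[x,u](σ[x='t'](T)) → 1
  (T ∪ π[x,u](σ[x='t'](T))) → 6
  π[u]((T ∪ π[x,u](σ[x='t'](T)))) → 6

== RESULT ==
u
q
r
r
s
s
t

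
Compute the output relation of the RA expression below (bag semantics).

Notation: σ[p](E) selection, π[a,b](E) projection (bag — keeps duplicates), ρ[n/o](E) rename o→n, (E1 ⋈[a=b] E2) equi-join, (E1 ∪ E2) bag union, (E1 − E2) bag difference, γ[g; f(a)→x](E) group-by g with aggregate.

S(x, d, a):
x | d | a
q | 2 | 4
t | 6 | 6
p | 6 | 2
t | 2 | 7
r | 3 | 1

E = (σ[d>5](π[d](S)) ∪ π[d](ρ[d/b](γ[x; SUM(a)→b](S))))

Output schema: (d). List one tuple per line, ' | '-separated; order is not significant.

Row counts bottom-up:
  S → 5
  π[d](S) → 5
  σ[d>5](π[d](S)) → 2
  S → 5
  γ[x; SUM(a)→b](S) → 4
  ρ[d/b](γ[x; SUM(a)→b](S)) → 4
  π[d](ρ[d/b](γ[x; SUM(a)→b](S))) → 4
  (σ[d>5](π[d](S)) ∪ π[d](ρ[d/b](γ[x; SUM(a)→b](S)))) → 6

== RESULT ==
d
1
2
4
6
6
13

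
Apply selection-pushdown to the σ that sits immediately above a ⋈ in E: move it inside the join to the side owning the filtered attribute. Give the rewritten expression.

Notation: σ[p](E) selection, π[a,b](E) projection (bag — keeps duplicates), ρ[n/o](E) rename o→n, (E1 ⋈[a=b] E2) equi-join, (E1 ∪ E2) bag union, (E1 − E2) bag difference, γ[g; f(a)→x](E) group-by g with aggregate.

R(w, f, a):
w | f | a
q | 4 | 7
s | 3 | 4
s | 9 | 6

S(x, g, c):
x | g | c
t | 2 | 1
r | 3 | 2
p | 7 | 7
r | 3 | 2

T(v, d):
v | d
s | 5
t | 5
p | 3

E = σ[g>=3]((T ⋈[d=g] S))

σ filters on g, owned by the right side.
E' = (T ⋈[d=g] σ[g>=3](S))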